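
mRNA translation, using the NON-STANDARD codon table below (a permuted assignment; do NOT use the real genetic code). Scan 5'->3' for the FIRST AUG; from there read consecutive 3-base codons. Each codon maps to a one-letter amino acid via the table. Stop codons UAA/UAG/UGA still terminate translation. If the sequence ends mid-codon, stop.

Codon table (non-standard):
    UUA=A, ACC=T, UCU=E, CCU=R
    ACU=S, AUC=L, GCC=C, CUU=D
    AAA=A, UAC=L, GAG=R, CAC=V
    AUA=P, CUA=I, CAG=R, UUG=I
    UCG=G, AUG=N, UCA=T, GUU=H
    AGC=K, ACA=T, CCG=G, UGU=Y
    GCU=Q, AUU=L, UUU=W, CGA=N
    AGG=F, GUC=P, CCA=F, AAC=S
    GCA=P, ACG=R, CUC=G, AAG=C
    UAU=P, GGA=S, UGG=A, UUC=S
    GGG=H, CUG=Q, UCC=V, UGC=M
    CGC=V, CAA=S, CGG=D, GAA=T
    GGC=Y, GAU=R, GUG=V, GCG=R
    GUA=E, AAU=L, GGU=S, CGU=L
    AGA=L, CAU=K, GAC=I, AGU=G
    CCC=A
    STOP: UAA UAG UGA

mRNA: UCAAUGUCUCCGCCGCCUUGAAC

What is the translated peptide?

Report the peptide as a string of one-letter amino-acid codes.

Answer: NEGGR

Derivation:
start AUG at pos 3
pos 3: AUG -> N; peptide=N
pos 6: UCU -> E; peptide=NE
pos 9: CCG -> G; peptide=NEG
pos 12: CCG -> G; peptide=NEGG
pos 15: CCU -> R; peptide=NEGGR
pos 18: UGA -> STOP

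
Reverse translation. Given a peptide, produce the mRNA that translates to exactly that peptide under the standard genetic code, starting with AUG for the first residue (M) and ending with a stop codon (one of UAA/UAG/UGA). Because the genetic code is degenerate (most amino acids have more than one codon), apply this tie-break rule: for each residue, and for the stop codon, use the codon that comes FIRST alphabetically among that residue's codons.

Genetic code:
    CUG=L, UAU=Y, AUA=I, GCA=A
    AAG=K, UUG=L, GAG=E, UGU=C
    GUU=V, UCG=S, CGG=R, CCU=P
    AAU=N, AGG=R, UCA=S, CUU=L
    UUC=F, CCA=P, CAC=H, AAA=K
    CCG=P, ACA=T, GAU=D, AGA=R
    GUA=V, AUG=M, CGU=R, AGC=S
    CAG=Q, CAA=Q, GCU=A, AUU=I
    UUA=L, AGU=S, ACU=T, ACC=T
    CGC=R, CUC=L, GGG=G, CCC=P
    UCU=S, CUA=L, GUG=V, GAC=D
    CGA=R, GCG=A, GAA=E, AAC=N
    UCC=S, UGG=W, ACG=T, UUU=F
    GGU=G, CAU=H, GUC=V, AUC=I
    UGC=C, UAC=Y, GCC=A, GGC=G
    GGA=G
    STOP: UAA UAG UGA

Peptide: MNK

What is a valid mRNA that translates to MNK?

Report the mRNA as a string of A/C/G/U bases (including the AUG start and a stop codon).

residue 1: M -> AUG (start codon)
residue 2: N codons sorted = AAC,AAU -> pick first = AAC
residue 3: K codons sorted = AAA,AAG -> pick first = AAA
terminator: stop codons sorted = UAA,UAG,UGA -> pick first = UAA

Answer: mRNA: AUGAACAAAUAA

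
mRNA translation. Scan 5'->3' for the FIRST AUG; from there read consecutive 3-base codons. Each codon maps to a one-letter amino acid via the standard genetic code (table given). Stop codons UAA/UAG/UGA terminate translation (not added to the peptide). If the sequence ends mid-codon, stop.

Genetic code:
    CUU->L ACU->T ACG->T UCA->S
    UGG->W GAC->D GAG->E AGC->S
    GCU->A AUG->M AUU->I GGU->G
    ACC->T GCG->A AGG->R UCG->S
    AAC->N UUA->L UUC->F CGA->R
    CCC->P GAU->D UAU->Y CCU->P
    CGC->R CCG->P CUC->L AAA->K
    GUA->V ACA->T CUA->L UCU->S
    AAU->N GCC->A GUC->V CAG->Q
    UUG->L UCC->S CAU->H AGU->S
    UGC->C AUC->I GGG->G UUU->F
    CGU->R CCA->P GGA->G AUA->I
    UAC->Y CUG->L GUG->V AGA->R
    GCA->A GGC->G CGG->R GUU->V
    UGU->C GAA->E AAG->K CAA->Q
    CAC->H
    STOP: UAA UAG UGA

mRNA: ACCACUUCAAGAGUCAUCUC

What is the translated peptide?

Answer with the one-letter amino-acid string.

Answer: (empty: no AUG start codon)

Derivation:
no AUG start codon found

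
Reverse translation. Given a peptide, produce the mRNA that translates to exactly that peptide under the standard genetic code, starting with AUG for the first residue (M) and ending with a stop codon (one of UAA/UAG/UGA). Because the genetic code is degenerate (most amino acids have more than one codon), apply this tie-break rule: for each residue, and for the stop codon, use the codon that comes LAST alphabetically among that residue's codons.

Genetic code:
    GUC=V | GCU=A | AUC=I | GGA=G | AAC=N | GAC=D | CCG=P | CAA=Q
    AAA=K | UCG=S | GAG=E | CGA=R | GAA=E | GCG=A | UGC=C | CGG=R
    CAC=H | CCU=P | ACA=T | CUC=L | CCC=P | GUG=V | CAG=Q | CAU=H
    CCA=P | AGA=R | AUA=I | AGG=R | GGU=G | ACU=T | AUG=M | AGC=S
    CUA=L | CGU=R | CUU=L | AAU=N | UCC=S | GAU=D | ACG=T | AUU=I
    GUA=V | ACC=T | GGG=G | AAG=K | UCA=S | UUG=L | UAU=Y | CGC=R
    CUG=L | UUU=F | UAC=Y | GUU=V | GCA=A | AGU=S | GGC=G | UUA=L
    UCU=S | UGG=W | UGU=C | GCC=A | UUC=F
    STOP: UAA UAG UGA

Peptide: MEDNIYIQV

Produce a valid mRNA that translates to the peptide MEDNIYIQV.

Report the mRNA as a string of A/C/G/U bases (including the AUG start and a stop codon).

Answer: mRNA: AUGGAGGAUAAUAUUUAUAUUCAGGUUUGA

Derivation:
residue 1: M -> AUG (start codon)
residue 2: E codons sorted = GAA,GAG -> pick last = GAG
residue 3: D codons sorted = GAC,GAU -> pick last = GAU
residue 4: N codons sorted = AAC,AAU -> pick last = AAU
residue 5: I codons sorted = AUA,AUC,AUU -> pick last = AUU
residue 6: Y codons sorted = UAC,UAU -> pick last = UAU
residue 7: I codons sorted = AUA,AUC,AUU -> pick last = AUU
residue 8: Q codons sorted = CAA,CAG -> pick last = CAG
residue 9: V codons sorted = GUA,GUC,GUG,GUU -> pick last = GUU
terminator: stop codons sorted = UAA,UAG,UGA -> pick last = UGA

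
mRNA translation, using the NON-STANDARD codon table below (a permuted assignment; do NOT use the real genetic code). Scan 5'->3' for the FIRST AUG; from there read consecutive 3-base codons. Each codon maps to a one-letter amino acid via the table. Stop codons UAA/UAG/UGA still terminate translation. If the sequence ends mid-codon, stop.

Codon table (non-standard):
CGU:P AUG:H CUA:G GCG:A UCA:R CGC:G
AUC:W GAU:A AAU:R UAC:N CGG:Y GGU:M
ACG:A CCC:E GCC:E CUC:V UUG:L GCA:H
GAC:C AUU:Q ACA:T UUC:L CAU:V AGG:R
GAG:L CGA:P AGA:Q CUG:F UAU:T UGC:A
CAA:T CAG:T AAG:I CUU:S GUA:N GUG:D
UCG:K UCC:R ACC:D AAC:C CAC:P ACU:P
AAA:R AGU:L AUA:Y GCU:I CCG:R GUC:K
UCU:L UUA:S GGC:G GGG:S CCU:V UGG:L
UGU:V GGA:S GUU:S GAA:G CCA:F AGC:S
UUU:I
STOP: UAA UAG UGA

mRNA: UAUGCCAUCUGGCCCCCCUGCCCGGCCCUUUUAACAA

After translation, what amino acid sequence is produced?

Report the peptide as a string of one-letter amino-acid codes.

Answer: HFLGEVEYEI

Derivation:
start AUG at pos 1
pos 1: AUG -> H; peptide=H
pos 4: CCA -> F; peptide=HF
pos 7: UCU -> L; peptide=HFL
pos 10: GGC -> G; peptide=HFLG
pos 13: CCC -> E; peptide=HFLGE
pos 16: CCU -> V; peptide=HFLGEV
pos 19: GCC -> E; peptide=HFLGEVE
pos 22: CGG -> Y; peptide=HFLGEVEY
pos 25: CCC -> E; peptide=HFLGEVEYE
pos 28: UUU -> I; peptide=HFLGEVEYEI
pos 31: UAA -> STOP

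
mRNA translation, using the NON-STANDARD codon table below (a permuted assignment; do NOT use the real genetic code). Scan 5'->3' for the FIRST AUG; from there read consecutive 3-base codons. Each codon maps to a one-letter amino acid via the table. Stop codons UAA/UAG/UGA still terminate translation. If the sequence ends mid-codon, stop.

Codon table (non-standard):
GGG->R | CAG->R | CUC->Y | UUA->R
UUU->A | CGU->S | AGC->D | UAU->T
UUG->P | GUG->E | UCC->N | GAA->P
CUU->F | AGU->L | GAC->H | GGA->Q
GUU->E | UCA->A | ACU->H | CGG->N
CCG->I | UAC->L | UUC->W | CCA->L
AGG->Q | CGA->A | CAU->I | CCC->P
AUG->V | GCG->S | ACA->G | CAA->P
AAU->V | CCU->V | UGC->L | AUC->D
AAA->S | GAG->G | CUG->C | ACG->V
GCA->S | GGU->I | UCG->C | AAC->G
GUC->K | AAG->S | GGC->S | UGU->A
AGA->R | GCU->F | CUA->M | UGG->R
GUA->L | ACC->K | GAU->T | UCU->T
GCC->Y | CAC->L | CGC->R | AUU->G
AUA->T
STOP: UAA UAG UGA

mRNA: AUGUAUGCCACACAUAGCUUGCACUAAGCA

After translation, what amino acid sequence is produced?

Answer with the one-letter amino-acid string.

start AUG at pos 0
pos 0: AUG -> V; peptide=V
pos 3: UAU -> T; peptide=VT
pos 6: GCC -> Y; peptide=VTY
pos 9: ACA -> G; peptide=VTYG
pos 12: CAU -> I; peptide=VTYGI
pos 15: AGC -> D; peptide=VTYGID
pos 18: UUG -> P; peptide=VTYGIDP
pos 21: CAC -> L; peptide=VTYGIDPL
pos 24: UAA -> STOP

Answer: VTYGIDPL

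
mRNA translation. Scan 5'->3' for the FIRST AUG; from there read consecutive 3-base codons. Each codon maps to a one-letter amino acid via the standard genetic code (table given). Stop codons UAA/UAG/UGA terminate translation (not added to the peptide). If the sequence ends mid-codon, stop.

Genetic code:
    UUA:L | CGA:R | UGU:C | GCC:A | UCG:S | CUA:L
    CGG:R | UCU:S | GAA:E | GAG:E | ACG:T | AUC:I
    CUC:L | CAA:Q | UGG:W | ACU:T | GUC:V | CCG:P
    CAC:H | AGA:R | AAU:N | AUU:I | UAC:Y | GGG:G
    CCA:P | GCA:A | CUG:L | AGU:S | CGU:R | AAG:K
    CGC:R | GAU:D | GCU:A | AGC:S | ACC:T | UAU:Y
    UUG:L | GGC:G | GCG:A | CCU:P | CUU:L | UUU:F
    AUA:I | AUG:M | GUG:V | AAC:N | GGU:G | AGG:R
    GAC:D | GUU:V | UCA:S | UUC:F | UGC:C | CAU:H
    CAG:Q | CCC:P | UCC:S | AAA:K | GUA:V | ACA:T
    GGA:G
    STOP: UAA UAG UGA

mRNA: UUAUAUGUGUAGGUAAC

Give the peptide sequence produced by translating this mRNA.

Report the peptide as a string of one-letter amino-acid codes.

Answer: MCR

Derivation:
start AUG at pos 4
pos 4: AUG -> M; peptide=M
pos 7: UGU -> C; peptide=MC
pos 10: AGG -> R; peptide=MCR
pos 13: UAA -> STOP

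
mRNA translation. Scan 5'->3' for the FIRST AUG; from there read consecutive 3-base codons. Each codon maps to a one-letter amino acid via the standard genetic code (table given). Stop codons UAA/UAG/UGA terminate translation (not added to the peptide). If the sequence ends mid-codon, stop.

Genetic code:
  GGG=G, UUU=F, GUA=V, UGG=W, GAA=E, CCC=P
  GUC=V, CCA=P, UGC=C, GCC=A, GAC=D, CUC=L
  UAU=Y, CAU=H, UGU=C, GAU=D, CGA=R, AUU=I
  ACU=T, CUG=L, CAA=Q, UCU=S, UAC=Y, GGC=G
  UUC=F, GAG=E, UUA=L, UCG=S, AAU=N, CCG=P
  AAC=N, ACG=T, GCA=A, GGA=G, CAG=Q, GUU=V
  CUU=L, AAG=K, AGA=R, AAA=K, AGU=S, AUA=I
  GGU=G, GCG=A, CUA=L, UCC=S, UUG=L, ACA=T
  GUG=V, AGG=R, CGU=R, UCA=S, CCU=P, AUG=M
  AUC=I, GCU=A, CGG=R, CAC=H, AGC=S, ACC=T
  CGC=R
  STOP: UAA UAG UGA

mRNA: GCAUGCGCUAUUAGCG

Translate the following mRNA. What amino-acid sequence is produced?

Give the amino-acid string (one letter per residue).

start AUG at pos 2
pos 2: AUG -> M; peptide=M
pos 5: CGC -> R; peptide=MR
pos 8: UAU -> Y; peptide=MRY
pos 11: UAG -> STOP

Answer: MRY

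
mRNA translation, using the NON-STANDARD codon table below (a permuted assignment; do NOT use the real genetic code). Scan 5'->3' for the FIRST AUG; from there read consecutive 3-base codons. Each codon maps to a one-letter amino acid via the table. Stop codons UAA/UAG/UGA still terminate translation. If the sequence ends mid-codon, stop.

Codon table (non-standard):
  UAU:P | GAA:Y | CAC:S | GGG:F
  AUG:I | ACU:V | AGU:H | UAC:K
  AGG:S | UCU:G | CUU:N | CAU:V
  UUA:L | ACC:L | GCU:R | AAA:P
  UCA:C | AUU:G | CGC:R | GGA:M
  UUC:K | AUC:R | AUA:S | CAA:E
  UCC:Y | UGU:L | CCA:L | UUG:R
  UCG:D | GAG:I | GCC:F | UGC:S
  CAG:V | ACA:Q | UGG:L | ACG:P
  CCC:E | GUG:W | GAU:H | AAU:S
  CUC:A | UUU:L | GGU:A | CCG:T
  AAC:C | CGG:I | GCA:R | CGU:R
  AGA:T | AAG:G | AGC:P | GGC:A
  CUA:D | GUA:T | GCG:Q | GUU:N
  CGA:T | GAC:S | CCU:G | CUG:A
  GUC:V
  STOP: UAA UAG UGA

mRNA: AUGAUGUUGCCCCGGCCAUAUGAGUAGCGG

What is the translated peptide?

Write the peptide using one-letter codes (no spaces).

start AUG at pos 0
pos 0: AUG -> I; peptide=I
pos 3: AUG -> I; peptide=II
pos 6: UUG -> R; peptide=IIR
pos 9: CCC -> E; peptide=IIRE
pos 12: CGG -> I; peptide=IIREI
pos 15: CCA -> L; peptide=IIREIL
pos 18: UAU -> P; peptide=IIREILP
pos 21: GAG -> I; peptide=IIREILPI
pos 24: UAG -> STOP

Answer: IIREILPI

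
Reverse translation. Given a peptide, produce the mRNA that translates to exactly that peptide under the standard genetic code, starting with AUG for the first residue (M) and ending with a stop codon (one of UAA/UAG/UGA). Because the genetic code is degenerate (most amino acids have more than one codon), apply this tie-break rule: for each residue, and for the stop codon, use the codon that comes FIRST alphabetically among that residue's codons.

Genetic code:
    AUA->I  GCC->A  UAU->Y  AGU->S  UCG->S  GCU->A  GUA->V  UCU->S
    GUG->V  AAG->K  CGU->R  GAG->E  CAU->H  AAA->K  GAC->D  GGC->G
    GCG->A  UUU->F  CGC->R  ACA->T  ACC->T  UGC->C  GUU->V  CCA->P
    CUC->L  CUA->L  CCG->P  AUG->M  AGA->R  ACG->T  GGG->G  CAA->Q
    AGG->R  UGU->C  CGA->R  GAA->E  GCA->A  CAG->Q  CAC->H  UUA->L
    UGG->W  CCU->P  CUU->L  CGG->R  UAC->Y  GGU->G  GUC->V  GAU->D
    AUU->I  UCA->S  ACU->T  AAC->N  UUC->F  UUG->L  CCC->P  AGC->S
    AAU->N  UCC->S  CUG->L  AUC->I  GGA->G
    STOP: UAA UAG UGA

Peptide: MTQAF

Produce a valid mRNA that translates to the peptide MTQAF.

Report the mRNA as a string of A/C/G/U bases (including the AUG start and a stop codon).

residue 1: M -> AUG (start codon)
residue 2: T codons sorted = ACA,ACC,ACG,ACU -> pick first = ACA
residue 3: Q codons sorted = CAA,CAG -> pick first = CAA
residue 4: A codons sorted = GCA,GCC,GCG,GCU -> pick first = GCA
residue 5: F codons sorted = UUC,UUU -> pick first = UUC
terminator: stop codons sorted = UAA,UAG,UGA -> pick first = UAA

Answer: mRNA: AUGACACAAGCAUUCUAA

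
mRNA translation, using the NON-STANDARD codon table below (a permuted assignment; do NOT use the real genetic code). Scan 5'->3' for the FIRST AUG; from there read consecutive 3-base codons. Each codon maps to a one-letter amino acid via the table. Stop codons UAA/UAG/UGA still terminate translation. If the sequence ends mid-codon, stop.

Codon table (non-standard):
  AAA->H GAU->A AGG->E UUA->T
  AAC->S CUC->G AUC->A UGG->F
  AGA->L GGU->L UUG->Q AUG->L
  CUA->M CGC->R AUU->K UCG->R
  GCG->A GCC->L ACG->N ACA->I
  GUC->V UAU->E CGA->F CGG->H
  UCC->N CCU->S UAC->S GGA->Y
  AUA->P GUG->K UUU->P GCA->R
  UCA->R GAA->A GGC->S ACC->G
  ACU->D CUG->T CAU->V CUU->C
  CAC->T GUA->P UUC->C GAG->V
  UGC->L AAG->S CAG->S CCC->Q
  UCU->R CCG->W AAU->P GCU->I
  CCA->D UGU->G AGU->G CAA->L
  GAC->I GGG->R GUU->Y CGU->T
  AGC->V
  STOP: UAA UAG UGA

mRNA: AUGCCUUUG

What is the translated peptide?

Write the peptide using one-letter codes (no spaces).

start AUG at pos 0
pos 0: AUG -> L; peptide=L
pos 3: CCU -> S; peptide=LS
pos 6: UUG -> Q; peptide=LSQ
pos 9: only 0 nt remain (<3), stop (end of mRNA)

Answer: LSQ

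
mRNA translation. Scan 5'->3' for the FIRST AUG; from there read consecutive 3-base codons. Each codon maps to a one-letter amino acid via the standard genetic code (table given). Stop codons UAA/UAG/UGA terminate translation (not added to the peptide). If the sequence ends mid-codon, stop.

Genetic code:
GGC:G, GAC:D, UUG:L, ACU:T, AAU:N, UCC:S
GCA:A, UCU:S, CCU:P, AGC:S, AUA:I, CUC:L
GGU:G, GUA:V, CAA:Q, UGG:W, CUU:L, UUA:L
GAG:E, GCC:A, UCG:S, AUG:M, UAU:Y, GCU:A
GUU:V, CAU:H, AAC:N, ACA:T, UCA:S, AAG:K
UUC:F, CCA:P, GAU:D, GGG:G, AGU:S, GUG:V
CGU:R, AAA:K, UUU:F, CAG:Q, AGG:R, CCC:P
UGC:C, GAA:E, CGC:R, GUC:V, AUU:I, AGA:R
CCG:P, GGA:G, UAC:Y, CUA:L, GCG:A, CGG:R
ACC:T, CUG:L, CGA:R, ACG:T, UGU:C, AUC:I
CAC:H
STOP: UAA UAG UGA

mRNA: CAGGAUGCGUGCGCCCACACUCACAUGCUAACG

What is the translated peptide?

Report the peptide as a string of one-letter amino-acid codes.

Answer: MRAPTLTC

Derivation:
start AUG at pos 4
pos 4: AUG -> M; peptide=M
pos 7: CGU -> R; peptide=MR
pos 10: GCG -> A; peptide=MRA
pos 13: CCC -> P; peptide=MRAP
pos 16: ACA -> T; peptide=MRAPT
pos 19: CUC -> L; peptide=MRAPTL
pos 22: ACA -> T; peptide=MRAPTLT
pos 25: UGC -> C; peptide=MRAPTLTC
pos 28: UAA -> STOP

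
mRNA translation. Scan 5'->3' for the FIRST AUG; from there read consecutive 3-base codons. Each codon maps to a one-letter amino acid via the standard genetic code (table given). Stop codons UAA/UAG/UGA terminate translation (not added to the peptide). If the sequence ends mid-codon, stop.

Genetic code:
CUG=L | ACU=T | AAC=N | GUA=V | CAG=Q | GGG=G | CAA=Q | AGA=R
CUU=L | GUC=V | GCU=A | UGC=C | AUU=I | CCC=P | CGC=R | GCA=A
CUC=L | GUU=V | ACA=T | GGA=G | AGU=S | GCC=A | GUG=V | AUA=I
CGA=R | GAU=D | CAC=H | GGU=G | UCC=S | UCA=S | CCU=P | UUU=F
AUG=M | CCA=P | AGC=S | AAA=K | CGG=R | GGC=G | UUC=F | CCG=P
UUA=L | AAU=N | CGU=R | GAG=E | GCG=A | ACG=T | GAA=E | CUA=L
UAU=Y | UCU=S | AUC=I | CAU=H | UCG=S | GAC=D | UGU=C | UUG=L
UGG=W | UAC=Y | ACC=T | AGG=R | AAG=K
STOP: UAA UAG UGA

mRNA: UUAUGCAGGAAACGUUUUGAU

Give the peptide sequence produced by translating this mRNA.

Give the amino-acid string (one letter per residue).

Answer: MQETF

Derivation:
start AUG at pos 2
pos 2: AUG -> M; peptide=M
pos 5: CAG -> Q; peptide=MQ
pos 8: GAA -> E; peptide=MQE
pos 11: ACG -> T; peptide=MQET
pos 14: UUU -> F; peptide=MQETF
pos 17: UGA -> STOP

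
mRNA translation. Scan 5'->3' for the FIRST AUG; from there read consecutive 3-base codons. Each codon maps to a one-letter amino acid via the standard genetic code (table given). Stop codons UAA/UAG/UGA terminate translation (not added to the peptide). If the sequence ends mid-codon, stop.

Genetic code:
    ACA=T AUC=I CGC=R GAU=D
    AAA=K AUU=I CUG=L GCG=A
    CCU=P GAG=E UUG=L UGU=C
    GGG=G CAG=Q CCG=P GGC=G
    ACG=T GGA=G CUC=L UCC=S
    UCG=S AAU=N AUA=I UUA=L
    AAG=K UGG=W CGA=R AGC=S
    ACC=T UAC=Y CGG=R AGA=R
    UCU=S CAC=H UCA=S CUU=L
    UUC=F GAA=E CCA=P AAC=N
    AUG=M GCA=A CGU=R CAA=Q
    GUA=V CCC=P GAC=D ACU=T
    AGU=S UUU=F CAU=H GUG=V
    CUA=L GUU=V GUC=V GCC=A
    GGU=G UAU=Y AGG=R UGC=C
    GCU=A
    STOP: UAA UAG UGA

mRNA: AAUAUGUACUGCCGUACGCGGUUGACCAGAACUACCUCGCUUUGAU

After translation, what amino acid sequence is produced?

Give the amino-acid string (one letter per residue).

Answer: MYCRTRLTRTTSL

Derivation:
start AUG at pos 3
pos 3: AUG -> M; peptide=M
pos 6: UAC -> Y; peptide=MY
pos 9: UGC -> C; peptide=MYC
pos 12: CGU -> R; peptide=MYCR
pos 15: ACG -> T; peptide=MYCRT
pos 18: CGG -> R; peptide=MYCRTR
pos 21: UUG -> L; peptide=MYCRTRL
pos 24: ACC -> T; peptide=MYCRTRLT
pos 27: AGA -> R; peptide=MYCRTRLTR
pos 30: ACU -> T; peptide=MYCRTRLTRT
pos 33: ACC -> T; peptide=MYCRTRLTRTT
pos 36: UCG -> S; peptide=MYCRTRLTRTTS
pos 39: CUU -> L; peptide=MYCRTRLTRTTSL
pos 42: UGA -> STOP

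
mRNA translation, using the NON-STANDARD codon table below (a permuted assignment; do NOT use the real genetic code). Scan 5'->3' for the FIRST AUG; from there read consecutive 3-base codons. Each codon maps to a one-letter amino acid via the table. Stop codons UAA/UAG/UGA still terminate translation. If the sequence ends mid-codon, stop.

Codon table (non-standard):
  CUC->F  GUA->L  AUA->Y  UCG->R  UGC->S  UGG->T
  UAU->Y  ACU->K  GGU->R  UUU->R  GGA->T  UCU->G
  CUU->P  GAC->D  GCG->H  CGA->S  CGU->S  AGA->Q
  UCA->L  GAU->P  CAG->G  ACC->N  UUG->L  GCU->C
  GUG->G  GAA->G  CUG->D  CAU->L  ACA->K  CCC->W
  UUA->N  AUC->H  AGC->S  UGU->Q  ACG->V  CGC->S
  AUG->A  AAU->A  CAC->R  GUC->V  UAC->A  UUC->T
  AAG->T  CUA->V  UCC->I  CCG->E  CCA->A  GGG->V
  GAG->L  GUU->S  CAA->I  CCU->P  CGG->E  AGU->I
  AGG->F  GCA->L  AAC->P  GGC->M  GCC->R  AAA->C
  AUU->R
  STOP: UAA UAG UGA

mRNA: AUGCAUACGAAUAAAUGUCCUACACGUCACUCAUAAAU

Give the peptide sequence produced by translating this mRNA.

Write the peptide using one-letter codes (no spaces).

Answer: ALVACQPKSRL

Derivation:
start AUG at pos 0
pos 0: AUG -> A; peptide=A
pos 3: CAU -> L; peptide=AL
pos 6: ACG -> V; peptide=ALV
pos 9: AAU -> A; peptide=ALVA
pos 12: AAA -> C; peptide=ALVAC
pos 15: UGU -> Q; peptide=ALVACQ
pos 18: CCU -> P; peptide=ALVACQP
pos 21: ACA -> K; peptide=ALVACQPK
pos 24: CGU -> S; peptide=ALVACQPKS
pos 27: CAC -> R; peptide=ALVACQPKSR
pos 30: UCA -> L; peptide=ALVACQPKSRL
pos 33: UAA -> STOP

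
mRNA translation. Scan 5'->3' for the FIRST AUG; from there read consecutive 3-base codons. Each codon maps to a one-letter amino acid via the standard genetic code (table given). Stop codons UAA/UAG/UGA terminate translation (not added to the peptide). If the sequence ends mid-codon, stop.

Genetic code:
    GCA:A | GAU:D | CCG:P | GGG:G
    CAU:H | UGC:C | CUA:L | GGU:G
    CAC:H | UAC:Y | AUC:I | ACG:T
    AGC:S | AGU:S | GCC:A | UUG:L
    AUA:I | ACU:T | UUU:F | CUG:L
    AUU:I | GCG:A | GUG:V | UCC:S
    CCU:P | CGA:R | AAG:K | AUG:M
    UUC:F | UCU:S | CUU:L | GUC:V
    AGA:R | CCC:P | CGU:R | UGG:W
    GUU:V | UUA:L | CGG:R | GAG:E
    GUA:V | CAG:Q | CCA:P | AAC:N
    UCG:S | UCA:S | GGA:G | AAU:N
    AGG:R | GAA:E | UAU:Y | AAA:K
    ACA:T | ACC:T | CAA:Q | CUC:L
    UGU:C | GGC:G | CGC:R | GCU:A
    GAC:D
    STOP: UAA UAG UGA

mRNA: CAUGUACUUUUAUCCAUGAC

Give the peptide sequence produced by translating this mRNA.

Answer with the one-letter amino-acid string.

Answer: MYFYP

Derivation:
start AUG at pos 1
pos 1: AUG -> M; peptide=M
pos 4: UAC -> Y; peptide=MY
pos 7: UUU -> F; peptide=MYF
pos 10: UAU -> Y; peptide=MYFY
pos 13: CCA -> P; peptide=MYFYP
pos 16: UGA -> STOP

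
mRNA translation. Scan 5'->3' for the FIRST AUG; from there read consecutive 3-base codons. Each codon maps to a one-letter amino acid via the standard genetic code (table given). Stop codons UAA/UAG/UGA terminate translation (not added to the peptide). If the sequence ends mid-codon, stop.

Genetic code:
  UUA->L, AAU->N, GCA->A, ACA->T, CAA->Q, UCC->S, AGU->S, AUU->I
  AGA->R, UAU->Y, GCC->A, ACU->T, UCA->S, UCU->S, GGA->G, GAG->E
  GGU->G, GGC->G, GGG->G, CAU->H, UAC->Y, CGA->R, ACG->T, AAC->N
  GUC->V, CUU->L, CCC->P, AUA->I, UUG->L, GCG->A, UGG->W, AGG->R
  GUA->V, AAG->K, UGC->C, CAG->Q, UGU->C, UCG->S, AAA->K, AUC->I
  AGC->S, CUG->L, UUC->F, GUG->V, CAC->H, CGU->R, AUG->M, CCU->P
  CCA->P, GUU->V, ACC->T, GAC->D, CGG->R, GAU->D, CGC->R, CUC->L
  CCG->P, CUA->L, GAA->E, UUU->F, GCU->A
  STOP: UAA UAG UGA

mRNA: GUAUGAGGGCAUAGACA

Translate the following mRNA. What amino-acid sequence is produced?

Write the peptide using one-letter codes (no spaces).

Answer: MRA

Derivation:
start AUG at pos 2
pos 2: AUG -> M; peptide=M
pos 5: AGG -> R; peptide=MR
pos 8: GCA -> A; peptide=MRA
pos 11: UAG -> STOP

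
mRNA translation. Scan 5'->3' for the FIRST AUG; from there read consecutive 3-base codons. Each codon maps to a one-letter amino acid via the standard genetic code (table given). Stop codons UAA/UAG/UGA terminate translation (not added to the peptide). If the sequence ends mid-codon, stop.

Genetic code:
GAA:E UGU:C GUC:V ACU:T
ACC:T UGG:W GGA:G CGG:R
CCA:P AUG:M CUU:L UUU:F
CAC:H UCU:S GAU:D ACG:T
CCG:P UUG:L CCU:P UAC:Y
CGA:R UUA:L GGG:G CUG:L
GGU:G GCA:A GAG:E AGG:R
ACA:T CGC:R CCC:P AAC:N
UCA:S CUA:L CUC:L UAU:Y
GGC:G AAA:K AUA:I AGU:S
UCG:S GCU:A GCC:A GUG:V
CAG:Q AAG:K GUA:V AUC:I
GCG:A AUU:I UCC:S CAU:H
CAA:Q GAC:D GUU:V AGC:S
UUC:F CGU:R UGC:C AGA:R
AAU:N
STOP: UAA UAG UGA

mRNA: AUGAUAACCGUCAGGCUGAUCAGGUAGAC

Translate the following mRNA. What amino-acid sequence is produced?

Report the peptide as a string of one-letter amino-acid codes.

start AUG at pos 0
pos 0: AUG -> M; peptide=M
pos 3: AUA -> I; peptide=MI
pos 6: ACC -> T; peptide=MIT
pos 9: GUC -> V; peptide=MITV
pos 12: AGG -> R; peptide=MITVR
pos 15: CUG -> L; peptide=MITVRL
pos 18: AUC -> I; peptide=MITVRLI
pos 21: AGG -> R; peptide=MITVRLIR
pos 24: UAG -> STOP

Answer: MITVRLIR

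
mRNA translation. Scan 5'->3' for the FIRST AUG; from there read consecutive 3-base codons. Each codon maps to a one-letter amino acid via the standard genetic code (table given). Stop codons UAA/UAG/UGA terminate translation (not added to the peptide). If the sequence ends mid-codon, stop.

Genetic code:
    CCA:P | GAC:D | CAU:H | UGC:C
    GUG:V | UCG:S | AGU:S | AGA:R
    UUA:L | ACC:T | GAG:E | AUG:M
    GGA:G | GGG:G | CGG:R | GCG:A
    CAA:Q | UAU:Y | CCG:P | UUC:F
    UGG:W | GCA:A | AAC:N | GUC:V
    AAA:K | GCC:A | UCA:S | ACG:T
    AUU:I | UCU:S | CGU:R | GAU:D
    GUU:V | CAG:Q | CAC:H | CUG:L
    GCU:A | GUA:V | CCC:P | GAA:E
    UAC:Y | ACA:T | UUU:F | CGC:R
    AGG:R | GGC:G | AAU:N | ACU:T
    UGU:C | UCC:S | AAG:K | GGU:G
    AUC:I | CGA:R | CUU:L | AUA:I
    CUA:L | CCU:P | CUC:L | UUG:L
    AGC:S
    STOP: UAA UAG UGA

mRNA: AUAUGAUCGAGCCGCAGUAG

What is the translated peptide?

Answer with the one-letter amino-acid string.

Answer: MIEPQ

Derivation:
start AUG at pos 2
pos 2: AUG -> M; peptide=M
pos 5: AUC -> I; peptide=MI
pos 8: GAG -> E; peptide=MIE
pos 11: CCG -> P; peptide=MIEP
pos 14: CAG -> Q; peptide=MIEPQ
pos 17: UAG -> STOP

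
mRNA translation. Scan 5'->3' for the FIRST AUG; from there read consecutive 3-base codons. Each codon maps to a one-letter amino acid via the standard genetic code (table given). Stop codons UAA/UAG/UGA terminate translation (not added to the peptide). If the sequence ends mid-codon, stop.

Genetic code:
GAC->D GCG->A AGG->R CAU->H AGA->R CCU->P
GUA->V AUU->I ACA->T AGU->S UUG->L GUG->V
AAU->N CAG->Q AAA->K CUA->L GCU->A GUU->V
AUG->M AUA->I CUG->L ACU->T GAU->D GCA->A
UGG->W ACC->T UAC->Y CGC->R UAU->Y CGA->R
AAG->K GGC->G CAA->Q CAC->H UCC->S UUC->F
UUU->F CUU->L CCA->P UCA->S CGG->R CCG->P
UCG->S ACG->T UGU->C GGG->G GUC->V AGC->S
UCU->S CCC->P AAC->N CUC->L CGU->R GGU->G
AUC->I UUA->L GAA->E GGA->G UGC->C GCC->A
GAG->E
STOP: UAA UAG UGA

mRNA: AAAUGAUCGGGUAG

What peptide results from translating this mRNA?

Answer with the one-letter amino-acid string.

Answer: MIG

Derivation:
start AUG at pos 2
pos 2: AUG -> M; peptide=M
pos 5: AUC -> I; peptide=MI
pos 8: GGG -> G; peptide=MIG
pos 11: UAG -> STOP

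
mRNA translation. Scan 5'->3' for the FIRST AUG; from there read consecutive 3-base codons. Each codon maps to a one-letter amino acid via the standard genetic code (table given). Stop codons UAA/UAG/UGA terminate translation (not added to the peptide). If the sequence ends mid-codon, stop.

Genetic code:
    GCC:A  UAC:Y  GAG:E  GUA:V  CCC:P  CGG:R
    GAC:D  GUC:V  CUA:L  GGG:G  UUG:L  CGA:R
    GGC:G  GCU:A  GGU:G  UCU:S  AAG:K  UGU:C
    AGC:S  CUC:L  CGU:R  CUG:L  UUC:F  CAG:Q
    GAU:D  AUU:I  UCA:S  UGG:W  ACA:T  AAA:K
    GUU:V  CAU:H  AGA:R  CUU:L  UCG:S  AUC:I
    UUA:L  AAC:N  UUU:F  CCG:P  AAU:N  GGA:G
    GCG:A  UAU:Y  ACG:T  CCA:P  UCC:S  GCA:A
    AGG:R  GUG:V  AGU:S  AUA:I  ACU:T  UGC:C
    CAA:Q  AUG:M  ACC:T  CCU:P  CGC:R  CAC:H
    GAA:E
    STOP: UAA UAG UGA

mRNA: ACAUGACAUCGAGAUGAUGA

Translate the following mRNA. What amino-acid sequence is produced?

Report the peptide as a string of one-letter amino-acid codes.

start AUG at pos 2
pos 2: AUG -> M; peptide=M
pos 5: ACA -> T; peptide=MT
pos 8: UCG -> S; peptide=MTS
pos 11: AGA -> R; peptide=MTSR
pos 14: UGA -> STOP

Answer: MTSR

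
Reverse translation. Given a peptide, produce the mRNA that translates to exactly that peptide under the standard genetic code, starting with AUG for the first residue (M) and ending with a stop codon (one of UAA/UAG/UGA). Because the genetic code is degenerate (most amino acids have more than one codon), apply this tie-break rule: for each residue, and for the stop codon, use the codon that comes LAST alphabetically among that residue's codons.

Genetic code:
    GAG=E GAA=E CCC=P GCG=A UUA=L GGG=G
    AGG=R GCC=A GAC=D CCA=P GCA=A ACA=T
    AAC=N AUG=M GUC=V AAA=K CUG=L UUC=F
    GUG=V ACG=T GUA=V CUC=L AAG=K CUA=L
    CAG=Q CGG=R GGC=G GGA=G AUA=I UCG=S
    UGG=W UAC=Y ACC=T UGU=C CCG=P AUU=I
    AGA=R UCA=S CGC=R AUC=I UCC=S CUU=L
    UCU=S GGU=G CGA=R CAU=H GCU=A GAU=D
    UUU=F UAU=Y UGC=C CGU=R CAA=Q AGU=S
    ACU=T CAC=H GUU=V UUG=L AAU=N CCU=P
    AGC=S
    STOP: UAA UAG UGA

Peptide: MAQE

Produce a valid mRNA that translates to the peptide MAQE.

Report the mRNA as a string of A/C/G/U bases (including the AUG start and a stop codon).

residue 1: M -> AUG (start codon)
residue 2: A codons sorted = GCA,GCC,GCG,GCU -> pick last = GCU
residue 3: Q codons sorted = CAA,CAG -> pick last = CAG
residue 4: E codons sorted = GAA,GAG -> pick last = GAG
terminator: stop codons sorted = UAA,UAG,UGA -> pick last = UGA

Answer: mRNA: AUGGCUCAGGAGUGA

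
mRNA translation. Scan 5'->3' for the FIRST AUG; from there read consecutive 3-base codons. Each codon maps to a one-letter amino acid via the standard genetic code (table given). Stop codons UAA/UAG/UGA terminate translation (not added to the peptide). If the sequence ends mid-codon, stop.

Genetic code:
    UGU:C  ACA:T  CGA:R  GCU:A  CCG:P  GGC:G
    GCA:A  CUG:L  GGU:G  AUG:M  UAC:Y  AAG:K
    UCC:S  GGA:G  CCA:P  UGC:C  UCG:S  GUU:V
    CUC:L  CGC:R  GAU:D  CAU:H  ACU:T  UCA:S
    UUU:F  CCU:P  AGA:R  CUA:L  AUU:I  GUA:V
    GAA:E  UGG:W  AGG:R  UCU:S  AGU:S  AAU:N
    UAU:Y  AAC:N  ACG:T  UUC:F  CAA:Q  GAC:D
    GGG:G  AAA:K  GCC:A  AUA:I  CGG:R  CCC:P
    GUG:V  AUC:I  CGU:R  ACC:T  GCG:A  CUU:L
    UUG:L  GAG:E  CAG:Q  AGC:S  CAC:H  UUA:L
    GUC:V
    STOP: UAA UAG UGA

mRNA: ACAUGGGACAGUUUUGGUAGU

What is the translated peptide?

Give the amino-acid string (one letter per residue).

start AUG at pos 2
pos 2: AUG -> M; peptide=M
pos 5: GGA -> G; peptide=MG
pos 8: CAG -> Q; peptide=MGQ
pos 11: UUU -> F; peptide=MGQF
pos 14: UGG -> W; peptide=MGQFW
pos 17: UAG -> STOP

Answer: MGQFW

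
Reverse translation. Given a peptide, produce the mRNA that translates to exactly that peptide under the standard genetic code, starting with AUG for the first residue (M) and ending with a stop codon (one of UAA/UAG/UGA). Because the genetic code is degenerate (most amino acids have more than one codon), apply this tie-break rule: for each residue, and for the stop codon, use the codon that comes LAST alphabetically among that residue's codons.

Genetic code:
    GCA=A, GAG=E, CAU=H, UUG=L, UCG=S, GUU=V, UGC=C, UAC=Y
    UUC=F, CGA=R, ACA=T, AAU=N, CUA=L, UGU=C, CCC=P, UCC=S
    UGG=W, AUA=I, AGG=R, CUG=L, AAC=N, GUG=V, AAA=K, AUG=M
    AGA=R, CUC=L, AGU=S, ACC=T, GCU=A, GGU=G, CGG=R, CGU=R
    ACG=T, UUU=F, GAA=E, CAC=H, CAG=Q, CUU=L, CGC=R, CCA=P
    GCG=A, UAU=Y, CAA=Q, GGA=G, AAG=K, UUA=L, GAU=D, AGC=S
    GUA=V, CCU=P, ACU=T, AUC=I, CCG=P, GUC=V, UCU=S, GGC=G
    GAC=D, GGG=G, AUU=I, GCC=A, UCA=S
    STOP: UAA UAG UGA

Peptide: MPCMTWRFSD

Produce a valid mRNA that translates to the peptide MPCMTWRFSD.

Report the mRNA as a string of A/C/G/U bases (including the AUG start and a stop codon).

Answer: mRNA: AUGCCUUGUAUGACUUGGCGUUUUUCUGAUUGA

Derivation:
residue 1: M -> AUG (start codon)
residue 2: P codons sorted = CCA,CCC,CCG,CCU -> pick last = CCU
residue 3: C codons sorted = UGC,UGU -> pick last = UGU
residue 4: M -> AUG (only codon)
residue 5: T codons sorted = ACA,ACC,ACG,ACU -> pick last = ACU
residue 6: W -> UGG (only codon)
residue 7: R codons sorted = AGA,AGG,CGA,CGC,CGG,CGU -> pick last = CGU
residue 8: F codons sorted = UUC,UUU -> pick last = UUU
residue 9: S codons sorted = AGC,AGU,UCA,UCC,UCG,UCU -> pick last = UCU
residue 10: D codons sorted = GAC,GAU -> pick last = GAU
terminator: stop codons sorted = UAA,UAG,UGA -> pick last = UGA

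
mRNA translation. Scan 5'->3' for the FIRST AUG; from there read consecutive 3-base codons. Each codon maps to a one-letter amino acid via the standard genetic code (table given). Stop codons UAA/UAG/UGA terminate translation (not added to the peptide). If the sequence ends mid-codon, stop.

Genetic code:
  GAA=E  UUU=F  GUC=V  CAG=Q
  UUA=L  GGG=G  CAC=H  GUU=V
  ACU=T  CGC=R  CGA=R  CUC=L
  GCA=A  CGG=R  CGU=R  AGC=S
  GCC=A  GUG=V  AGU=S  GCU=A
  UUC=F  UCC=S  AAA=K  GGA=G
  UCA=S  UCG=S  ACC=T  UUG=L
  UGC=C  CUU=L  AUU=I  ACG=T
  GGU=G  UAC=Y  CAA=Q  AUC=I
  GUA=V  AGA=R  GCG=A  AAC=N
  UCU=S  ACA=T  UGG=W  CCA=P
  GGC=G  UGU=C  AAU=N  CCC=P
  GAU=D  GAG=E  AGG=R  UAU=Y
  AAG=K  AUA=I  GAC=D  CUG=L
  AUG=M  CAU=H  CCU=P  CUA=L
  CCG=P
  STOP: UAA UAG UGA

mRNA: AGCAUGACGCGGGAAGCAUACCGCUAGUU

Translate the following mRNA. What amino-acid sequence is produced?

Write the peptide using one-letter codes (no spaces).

Answer: MTREAYR

Derivation:
start AUG at pos 3
pos 3: AUG -> M; peptide=M
pos 6: ACG -> T; peptide=MT
pos 9: CGG -> R; peptide=MTR
pos 12: GAA -> E; peptide=MTRE
pos 15: GCA -> A; peptide=MTREA
pos 18: UAC -> Y; peptide=MTREAY
pos 21: CGC -> R; peptide=MTREAYR
pos 24: UAG -> STOP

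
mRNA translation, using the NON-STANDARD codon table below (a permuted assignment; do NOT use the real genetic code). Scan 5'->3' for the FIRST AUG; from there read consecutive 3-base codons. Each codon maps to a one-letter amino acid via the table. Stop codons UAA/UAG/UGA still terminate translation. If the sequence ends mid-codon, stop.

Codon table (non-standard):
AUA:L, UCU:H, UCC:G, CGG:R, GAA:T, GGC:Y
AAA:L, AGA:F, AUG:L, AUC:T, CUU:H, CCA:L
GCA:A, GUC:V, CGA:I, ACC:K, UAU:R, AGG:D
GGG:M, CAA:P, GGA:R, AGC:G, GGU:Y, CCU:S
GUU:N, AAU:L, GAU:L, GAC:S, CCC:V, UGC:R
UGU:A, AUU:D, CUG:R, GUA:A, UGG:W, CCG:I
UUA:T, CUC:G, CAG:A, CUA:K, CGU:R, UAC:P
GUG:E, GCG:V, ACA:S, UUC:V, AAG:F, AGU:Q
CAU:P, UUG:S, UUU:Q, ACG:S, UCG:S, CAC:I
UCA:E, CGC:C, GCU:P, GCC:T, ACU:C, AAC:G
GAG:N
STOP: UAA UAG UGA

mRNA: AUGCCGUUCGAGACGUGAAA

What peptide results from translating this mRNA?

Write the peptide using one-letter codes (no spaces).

Answer: LIVNS

Derivation:
start AUG at pos 0
pos 0: AUG -> L; peptide=L
pos 3: CCG -> I; peptide=LI
pos 6: UUC -> V; peptide=LIV
pos 9: GAG -> N; peptide=LIVN
pos 12: ACG -> S; peptide=LIVNS
pos 15: UGA -> STOP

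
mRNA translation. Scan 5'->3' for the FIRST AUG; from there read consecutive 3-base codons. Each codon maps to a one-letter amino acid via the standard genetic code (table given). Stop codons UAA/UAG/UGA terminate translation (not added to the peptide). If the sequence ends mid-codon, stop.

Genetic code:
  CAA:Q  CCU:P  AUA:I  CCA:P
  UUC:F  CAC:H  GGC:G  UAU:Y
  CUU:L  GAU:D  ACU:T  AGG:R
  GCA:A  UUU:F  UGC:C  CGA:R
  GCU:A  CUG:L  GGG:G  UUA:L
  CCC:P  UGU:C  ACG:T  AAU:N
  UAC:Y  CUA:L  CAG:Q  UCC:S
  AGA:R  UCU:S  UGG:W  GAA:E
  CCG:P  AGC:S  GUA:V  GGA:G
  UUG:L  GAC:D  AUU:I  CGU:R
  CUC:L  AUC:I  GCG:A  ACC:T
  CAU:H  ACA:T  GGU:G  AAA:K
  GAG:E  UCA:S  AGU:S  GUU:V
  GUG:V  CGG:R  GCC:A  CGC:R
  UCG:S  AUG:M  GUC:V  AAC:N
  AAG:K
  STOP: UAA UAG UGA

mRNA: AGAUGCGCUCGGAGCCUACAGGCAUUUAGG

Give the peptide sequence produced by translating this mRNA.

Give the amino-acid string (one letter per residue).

start AUG at pos 2
pos 2: AUG -> M; peptide=M
pos 5: CGC -> R; peptide=MR
pos 8: UCG -> S; peptide=MRS
pos 11: GAG -> E; peptide=MRSE
pos 14: CCU -> P; peptide=MRSEP
pos 17: ACA -> T; peptide=MRSEPT
pos 20: GGC -> G; peptide=MRSEPTG
pos 23: AUU -> I; peptide=MRSEPTGI
pos 26: UAG -> STOP

Answer: MRSEPTGI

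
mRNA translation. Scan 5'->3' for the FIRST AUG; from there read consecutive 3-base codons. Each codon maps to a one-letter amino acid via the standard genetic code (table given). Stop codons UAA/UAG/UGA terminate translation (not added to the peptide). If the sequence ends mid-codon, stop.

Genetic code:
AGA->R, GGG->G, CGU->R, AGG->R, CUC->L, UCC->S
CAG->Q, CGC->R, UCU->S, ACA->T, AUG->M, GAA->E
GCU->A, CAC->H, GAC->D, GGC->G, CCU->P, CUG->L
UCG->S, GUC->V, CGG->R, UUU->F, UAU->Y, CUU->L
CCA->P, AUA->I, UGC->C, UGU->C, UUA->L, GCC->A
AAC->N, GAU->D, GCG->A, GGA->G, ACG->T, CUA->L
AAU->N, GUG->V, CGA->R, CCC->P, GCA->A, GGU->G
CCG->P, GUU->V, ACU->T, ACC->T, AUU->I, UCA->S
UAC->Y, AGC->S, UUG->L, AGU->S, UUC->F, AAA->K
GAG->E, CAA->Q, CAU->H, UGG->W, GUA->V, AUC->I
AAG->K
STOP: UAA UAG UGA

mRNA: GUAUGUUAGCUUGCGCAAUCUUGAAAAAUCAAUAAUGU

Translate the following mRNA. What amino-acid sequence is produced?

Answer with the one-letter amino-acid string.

start AUG at pos 2
pos 2: AUG -> M; peptide=M
pos 5: UUA -> L; peptide=ML
pos 8: GCU -> A; peptide=MLA
pos 11: UGC -> C; peptide=MLAC
pos 14: GCA -> A; peptide=MLACA
pos 17: AUC -> I; peptide=MLACAI
pos 20: UUG -> L; peptide=MLACAIL
pos 23: AAA -> K; peptide=MLACAILK
pos 26: AAU -> N; peptide=MLACAILKN
pos 29: CAA -> Q; peptide=MLACAILKNQ
pos 32: UAA -> STOP

Answer: MLACAILKNQ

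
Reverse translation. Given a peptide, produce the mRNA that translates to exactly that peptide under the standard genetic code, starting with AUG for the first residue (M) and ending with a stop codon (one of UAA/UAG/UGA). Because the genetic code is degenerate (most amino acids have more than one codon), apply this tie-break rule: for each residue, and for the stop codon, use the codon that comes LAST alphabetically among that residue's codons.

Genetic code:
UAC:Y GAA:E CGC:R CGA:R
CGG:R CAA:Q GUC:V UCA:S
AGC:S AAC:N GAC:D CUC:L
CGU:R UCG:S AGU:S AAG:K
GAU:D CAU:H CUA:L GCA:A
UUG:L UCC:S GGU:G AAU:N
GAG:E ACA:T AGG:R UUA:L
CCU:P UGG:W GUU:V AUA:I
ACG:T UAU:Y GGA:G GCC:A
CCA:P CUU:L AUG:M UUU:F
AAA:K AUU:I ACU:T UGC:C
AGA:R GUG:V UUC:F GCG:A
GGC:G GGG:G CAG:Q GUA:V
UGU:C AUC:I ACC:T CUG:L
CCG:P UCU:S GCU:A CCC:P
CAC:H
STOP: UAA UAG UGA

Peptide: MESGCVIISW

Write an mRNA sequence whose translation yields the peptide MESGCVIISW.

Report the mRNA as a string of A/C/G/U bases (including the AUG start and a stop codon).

Answer: mRNA: AUGGAGUCUGGUUGUGUUAUUAUUUCUUGGUGA

Derivation:
residue 1: M -> AUG (start codon)
residue 2: E codons sorted = GAA,GAG -> pick last = GAG
residue 3: S codons sorted = AGC,AGU,UCA,UCC,UCG,UCU -> pick last = UCU
residue 4: G codons sorted = GGA,GGC,GGG,GGU -> pick last = GGU
residue 5: C codons sorted = UGC,UGU -> pick last = UGU
residue 6: V codons sorted = GUA,GUC,GUG,GUU -> pick last = GUU
residue 7: I codons sorted = AUA,AUC,AUU -> pick last = AUU
residue 8: I codons sorted = AUA,AUC,AUU -> pick last = AUU
residue 9: S codons sorted = AGC,AGU,UCA,UCC,UCG,UCU -> pick last = UCU
residue 10: W -> UGG (only codon)
terminator: stop codons sorted = UAA,UAG,UGA -> pick last = UGA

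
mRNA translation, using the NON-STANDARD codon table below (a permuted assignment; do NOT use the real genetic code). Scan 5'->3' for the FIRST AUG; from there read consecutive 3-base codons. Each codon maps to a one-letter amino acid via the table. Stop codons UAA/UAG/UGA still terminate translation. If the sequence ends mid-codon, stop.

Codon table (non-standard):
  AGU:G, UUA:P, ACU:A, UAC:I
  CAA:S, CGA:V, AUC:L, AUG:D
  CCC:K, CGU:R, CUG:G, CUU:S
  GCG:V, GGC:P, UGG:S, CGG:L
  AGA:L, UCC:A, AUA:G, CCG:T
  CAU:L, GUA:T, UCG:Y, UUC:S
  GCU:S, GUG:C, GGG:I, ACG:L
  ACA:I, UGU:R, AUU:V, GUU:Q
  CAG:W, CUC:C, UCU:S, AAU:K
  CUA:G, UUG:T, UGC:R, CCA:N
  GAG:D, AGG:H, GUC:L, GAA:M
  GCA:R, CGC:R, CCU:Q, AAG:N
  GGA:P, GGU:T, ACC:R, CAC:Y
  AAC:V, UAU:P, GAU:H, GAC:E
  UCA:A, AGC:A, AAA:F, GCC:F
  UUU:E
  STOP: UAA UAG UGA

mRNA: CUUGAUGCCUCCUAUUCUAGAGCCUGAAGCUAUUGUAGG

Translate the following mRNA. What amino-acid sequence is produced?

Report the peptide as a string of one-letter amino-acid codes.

start AUG at pos 4
pos 4: AUG -> D; peptide=D
pos 7: CCU -> Q; peptide=DQ
pos 10: CCU -> Q; peptide=DQQ
pos 13: AUU -> V; peptide=DQQV
pos 16: CUA -> G; peptide=DQQVG
pos 19: GAG -> D; peptide=DQQVGD
pos 22: CCU -> Q; peptide=DQQVGDQ
pos 25: GAA -> M; peptide=DQQVGDQM
pos 28: GCU -> S; peptide=DQQVGDQMS
pos 31: AUU -> V; peptide=DQQVGDQMSV
pos 34: GUA -> T; peptide=DQQVGDQMSVT
pos 37: only 2 nt remain (<3), stop (end of mRNA)

Answer: DQQVGDQMSVT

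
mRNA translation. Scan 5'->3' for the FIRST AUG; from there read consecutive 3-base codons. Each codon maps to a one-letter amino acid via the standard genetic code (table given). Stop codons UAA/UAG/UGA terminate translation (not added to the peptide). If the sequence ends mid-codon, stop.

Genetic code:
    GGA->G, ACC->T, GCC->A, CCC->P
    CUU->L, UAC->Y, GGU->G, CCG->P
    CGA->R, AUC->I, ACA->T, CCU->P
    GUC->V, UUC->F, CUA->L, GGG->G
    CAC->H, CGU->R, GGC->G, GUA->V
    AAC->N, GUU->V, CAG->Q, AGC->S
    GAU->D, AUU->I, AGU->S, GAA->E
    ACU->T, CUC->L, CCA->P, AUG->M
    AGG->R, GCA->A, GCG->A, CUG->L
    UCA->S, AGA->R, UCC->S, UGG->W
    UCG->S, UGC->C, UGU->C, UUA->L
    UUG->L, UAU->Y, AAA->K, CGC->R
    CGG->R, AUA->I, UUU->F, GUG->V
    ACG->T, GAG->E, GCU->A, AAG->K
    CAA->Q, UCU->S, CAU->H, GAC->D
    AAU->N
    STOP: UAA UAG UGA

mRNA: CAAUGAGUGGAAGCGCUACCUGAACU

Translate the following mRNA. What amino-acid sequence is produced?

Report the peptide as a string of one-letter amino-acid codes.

start AUG at pos 2
pos 2: AUG -> M; peptide=M
pos 5: AGU -> S; peptide=MS
pos 8: GGA -> G; peptide=MSG
pos 11: AGC -> S; peptide=MSGS
pos 14: GCU -> A; peptide=MSGSA
pos 17: ACC -> T; peptide=MSGSAT
pos 20: UGA -> STOP

Answer: MSGSAT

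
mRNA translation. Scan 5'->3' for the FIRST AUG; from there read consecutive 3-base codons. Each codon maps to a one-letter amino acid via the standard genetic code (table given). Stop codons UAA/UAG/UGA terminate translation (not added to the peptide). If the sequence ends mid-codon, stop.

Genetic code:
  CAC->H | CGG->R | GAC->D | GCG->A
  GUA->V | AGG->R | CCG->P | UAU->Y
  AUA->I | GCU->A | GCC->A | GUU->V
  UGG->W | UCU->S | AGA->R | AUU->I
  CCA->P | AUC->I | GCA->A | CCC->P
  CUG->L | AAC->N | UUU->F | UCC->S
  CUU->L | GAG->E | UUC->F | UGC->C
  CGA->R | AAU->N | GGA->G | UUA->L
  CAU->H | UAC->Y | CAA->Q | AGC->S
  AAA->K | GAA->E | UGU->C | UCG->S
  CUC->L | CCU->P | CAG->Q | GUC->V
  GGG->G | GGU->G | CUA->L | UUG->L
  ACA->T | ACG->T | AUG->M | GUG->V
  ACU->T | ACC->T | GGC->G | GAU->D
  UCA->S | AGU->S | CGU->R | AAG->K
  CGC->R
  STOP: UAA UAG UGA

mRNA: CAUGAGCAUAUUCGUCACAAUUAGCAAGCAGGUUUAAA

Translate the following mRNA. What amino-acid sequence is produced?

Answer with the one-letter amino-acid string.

start AUG at pos 1
pos 1: AUG -> M; peptide=M
pos 4: AGC -> S; peptide=MS
pos 7: AUA -> I; peptide=MSI
pos 10: UUC -> F; peptide=MSIF
pos 13: GUC -> V; peptide=MSIFV
pos 16: ACA -> T; peptide=MSIFVT
pos 19: AUU -> I; peptide=MSIFVTI
pos 22: AGC -> S; peptide=MSIFVTIS
pos 25: AAG -> K; peptide=MSIFVTISK
pos 28: CAG -> Q; peptide=MSIFVTISKQ
pos 31: GUU -> V; peptide=MSIFVTISKQV
pos 34: UAA -> STOP

Answer: MSIFVTISKQV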